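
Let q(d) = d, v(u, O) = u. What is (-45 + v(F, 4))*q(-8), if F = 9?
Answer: 288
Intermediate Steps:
(-45 + v(F, 4))*q(-8) = (-45 + 9)*(-8) = -36*(-8) = 288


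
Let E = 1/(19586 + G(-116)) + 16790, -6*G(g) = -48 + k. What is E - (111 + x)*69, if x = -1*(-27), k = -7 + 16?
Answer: 284796582/39185 ≈ 7268.0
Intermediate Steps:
k = 9
G(g) = 13/2 (G(g) = -(-48 + 9)/6 = -1/6*(-39) = 13/2)
x = 27
E = 657916152/39185 (E = 1/(19586 + 13/2) + 16790 = 1/(39185/2) + 16790 = 2/39185 + 16790 = 657916152/39185 ≈ 16790.)
E - (111 + x)*69 = 657916152/39185 - (111 + 27)*69 = 657916152/39185 - 138*69 = 657916152/39185 - 1*9522 = 657916152/39185 - 9522 = 284796582/39185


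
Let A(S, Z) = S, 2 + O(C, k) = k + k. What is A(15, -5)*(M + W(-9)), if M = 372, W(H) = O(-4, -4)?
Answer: 5430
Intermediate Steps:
O(C, k) = -2 + 2*k (O(C, k) = -2 + (k + k) = -2 + 2*k)
W(H) = -10 (W(H) = -2 + 2*(-4) = -2 - 8 = -10)
A(15, -5)*(M + W(-9)) = 15*(372 - 10) = 15*362 = 5430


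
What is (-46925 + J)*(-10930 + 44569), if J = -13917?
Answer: -2046664038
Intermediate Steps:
(-46925 + J)*(-10930 + 44569) = (-46925 - 13917)*(-10930 + 44569) = -60842*33639 = -2046664038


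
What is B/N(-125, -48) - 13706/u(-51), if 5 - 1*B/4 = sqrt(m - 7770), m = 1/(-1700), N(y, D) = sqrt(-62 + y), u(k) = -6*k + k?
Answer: -13706/255 - 2*I*sqrt(187)*(850 - I*sqrt(224553017))/15895 ≈ -79.533 - 1.4625*I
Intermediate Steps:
u(k) = -5*k
m = -1/1700 ≈ -0.00058824
B = 20 - 2*I*sqrt(224553017)/85 (B = 20 - 4*sqrt(-1/1700 - 7770) = 20 - 2*I*sqrt(224553017)/85 ≈ 20.0 - 352.59*I)
B/N(-125, -48) - 13706/u(-51) = (20 - 2*I*sqrt(224553017)/85)/(sqrt(-62 - 125)) - 13706/((-5*(-51))) = (20 - 2*I*sqrt(224553017)/85)/(sqrt(-187)) - 13706/255 = (20 - 2*I*sqrt(224553017)/85)/((I*sqrt(187))) - 13706*1/255 = (20 - 2*I*sqrt(224553017)/85)*(-I*sqrt(187)/187) - 13706/255 = -I*sqrt(187)*(20 - 2*I*sqrt(224553017)/85)/187 - 13706/255 = -13706/255 - I*sqrt(187)*(20 - 2*I*sqrt(224553017)/85)/187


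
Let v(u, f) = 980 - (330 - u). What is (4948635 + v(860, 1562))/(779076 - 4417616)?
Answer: -990029/727708 ≈ -1.3605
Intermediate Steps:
v(u, f) = 650 + u (v(u, f) = 980 + (-330 + u) = 650 + u)
(4948635 + v(860, 1562))/(779076 - 4417616) = (4948635 + (650 + 860))/(779076 - 4417616) = (4948635 + 1510)/(-3638540) = 4950145*(-1/3638540) = -990029/727708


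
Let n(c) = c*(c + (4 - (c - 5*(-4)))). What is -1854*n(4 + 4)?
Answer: 237312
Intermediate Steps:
n(c) = -16*c (n(c) = c*(c + (4 - (c + 20))) = c*(c + (4 - (20 + c))) = c*(c + (4 + (-20 - c))) = c*(c + (-16 - c)) = c*(-16) = -16*c)
-1854*n(4 + 4) = -(-29664)*(4 + 4) = -(-29664)*8 = -1854*(-128) = 237312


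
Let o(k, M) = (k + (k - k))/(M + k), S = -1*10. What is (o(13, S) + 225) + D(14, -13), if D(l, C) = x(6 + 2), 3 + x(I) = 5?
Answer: 694/3 ≈ 231.33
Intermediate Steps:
x(I) = 2 (x(I) = -3 + 5 = 2)
D(l, C) = 2
S = -10
o(k, M) = k/(M + k) (o(k, M) = (k + 0)/(M + k) = k/(M + k))
(o(13, S) + 225) + D(14, -13) = (13/(-10 + 13) + 225) + 2 = (13/3 + 225) + 2 = 688/3 + 2 = 694/3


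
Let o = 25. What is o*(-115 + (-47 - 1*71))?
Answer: -5825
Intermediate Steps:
o*(-115 + (-47 - 1*71)) = 25*(-115 + (-47 - 1*71)) = 25*(-115 + (-47 - 71)) = 25*(-115 - 118) = 25*(-233) = -5825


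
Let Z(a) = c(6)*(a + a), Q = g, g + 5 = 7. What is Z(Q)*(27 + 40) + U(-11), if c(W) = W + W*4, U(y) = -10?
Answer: 8030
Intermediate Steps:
g = 2 (g = -5 + 7 = 2)
c(W) = 5*W (c(W) = W + 4*W = 5*W)
Q = 2
Z(a) = 60*a (Z(a) = (5*6)*(a + a) = 30*(2*a) = 60*a)
Z(Q)*(27 + 40) + U(-11) = (60*2)*(27 + 40) - 10 = 120*67 - 10 = 8040 - 10 = 8030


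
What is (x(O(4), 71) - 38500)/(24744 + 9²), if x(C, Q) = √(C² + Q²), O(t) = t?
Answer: -1540/993 + √5057/24825 ≈ -1.5480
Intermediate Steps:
(x(O(4), 71) - 38500)/(24744 + 9²) = (√(4² + 71²) - 38500)/(24744 + 9²) = (√(16 + 5041) - 38500)/(24744 + 81) = (√5057 - 38500)/24825 = (-38500 + √5057)*(1/24825) = -1540/993 + √5057/24825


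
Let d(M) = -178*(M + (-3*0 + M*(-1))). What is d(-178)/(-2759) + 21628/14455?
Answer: 21628/14455 ≈ 1.4962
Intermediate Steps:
d(M) = 0 (d(M) = -178*(M + (0 - M)) = -178*(M - M) = -178*0 = 0)
d(-178)/(-2759) + 21628/14455 = 0/(-2759) + 21628/14455 = 0*(-1/2759) + 21628*(1/14455) = 0 + 21628/14455 = 21628/14455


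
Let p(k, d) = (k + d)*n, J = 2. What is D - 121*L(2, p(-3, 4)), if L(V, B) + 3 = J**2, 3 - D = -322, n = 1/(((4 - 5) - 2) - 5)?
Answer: 204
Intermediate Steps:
n = -1/8 (n = 1/((-1 - 2) - 5) = 1/(-3 - 5) = 1/(-8) = -1/8 ≈ -0.12500)
D = 325 (D = 3 - 1*(-322) = 3 + 322 = 325)
p(k, d) = -d/8 - k/8 (p(k, d) = (k + d)*(-1/8) = (d + k)*(-1/8) = -d/8 - k/8)
L(V, B) = 1 (L(V, B) = -3 + 2**2 = -3 + 4 = 1)
D - 121*L(2, p(-3, 4)) = 325 - 121*1 = 325 - 121 = 204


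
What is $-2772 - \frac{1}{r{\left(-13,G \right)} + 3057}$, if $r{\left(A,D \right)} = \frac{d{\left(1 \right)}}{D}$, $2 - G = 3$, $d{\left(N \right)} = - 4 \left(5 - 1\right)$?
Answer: $- \frac{8518357}{3073} \approx -2772.0$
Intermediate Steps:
$d{\left(N \right)} = -16$ ($d{\left(N \right)} = \left(-4\right) 4 = -16$)
$G = -1$ ($G = 2 - 3 = -1$)
$r{\left(A,D \right)} = - \frac{16}{D}$
$-2772 - \frac{1}{r{\left(-13,G \right)} + 3057} = -2772 - \frac{1}{- \frac{16}{-1} + 3057} = -2772 - \frac{1}{\left(-16\right) \left(-1\right) + 3057} = -2772 - \frac{1}{16 + 3057} = -2772 - \frac{1}{3073} = - \frac{8518357}{3073}$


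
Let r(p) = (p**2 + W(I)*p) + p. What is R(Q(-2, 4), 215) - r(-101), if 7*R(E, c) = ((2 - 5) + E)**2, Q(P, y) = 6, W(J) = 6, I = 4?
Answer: -66449/7 ≈ -9492.7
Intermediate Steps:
R(E, c) = (-3 + E)**2/7 (R(E, c) = ((2 - 5) + E)**2/7 = (-3 + E)**2/7)
r(p) = p**2 + 7*p (r(p) = (p**2 + 6*p) + p = p**2 + 7*p)
R(Q(-2, 4), 215) - r(-101) = (-3 + 6)**2/7 - (-101)*(7 - 101) = (1/7)*3**2 - (-101)*(-94) = (1/7)*9 - 1*9494 = 9/7 - 9494 = -66449/7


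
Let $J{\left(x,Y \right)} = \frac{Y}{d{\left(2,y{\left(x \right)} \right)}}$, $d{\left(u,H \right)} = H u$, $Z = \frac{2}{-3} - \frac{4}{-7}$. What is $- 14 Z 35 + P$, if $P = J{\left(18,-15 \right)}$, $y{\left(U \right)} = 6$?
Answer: $\frac{545}{12} \approx 45.417$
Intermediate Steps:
$Z = - \frac{2}{21}$ ($Z = 2 \left(- \frac{1}{3}\right) - - \frac{4}{7} = - \frac{2}{3} + \frac{4}{7} = - \frac{2}{21} \approx -0.095238$)
$J{\left(x,Y \right)} = \frac{Y}{12}$ ($J{\left(x,Y \right)} = \frac{Y}{6 \cdot 2} = \frac{Y}{12}$)
$P = - \frac{5}{4}$ ($P = \frac{1}{12} \left(-15\right) = - \frac{5}{4} \approx -1.25$)
$- 14 Z 35 + P = - 14 \left(\left(- \frac{2}{21}\right) 35\right) - \frac{5}{4} = \left(-14\right) \left(- \frac{10}{3}\right) - \frac{5}{4} = \frac{140}{3} - \frac{5}{4} = \frac{545}{12}$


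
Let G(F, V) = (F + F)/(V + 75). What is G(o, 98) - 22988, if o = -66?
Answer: -3977056/173 ≈ -22989.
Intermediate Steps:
G(F, V) = 2*F/(75 + V) (G(F, V) = (2*F)/(75 + V) = 2*F/(75 + V))
G(o, 98) - 22988 = 2*(-66)/(75 + 98) - 22988 = 2*(-66)/173 - 22988 = 2*(-66)*(1/173) - 22988 = -132/173 - 22988 = -3977056/173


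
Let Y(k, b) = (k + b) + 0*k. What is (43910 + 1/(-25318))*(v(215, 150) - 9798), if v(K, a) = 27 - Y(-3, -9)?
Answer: -10849210865661/25318 ≈ -4.2852e+8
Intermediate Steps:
Y(k, b) = b + k (Y(k, b) = (b + k) + 0 = b + k)
v(K, a) = 39 (v(K, a) = 27 - (-9 - 3) = 27 - 1*(-12) = 27 + 12 = 39)
(43910 + 1/(-25318))*(v(215, 150) - 9798) = (43910 + 1/(-25318))*(39 - 9798) = (43910 - 1/25318)*(-9759) = (1111713379/25318)*(-9759) = -10849210865661/25318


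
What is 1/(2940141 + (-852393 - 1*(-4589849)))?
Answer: 1/6677597 ≈ 1.4975e-7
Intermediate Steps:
1/(2940141 + (-852393 - 1*(-4589849))) = 1/(2940141 + (-852393 + 4589849)) = 1/(2940141 + 3737456) = 1/6677597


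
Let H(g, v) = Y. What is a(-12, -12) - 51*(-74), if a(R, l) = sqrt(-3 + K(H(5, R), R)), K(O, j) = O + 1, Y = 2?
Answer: 3774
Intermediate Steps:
H(g, v) = 2
K(O, j) = 1 + O
a(R, l) = 0 (a(R, l) = sqrt(-3 + (1 + 2)) = sqrt(-3 + 3) = sqrt(0) = 0)
a(-12, -12) - 51*(-74) = 0 - 51*(-74) = 0 + 3774 = 3774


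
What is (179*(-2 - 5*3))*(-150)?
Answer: 456450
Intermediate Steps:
(179*(-2 - 5*3))*(-150) = (179*(-2 - 15))*(-150) = (179*(-17))*(-150) = -3043*(-150) = 456450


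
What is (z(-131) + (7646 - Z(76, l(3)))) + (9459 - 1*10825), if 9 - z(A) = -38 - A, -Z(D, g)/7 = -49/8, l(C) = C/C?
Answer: 49225/8 ≈ 6153.1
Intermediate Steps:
l(C) = 1
Z(D, g) = 343/8 (Z(D, g) = -(-343)/8 = -7*(-49/8) = 343/8)
z(A) = 47 + A (z(A) = 9 - (-38 - A) = 9 + (38 + A) = 47 + A)
(z(-131) + (7646 - Z(76, l(3)))) + (9459 - 1*10825) = ((47 - 131) + (7646 - 1*343/8)) + (9459 - 1*10825) = (-84 + (7646 - 343/8)) + (9459 - 10825) = (-84 + 60825/8) - 1366 = 60153/8 - 1366 = 49225/8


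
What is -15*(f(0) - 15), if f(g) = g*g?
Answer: 225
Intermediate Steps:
f(g) = g**2
-15*(f(0) - 15) = -15*(0**2 - 15) = -15*(0 - 15) = -15*(-15) = 225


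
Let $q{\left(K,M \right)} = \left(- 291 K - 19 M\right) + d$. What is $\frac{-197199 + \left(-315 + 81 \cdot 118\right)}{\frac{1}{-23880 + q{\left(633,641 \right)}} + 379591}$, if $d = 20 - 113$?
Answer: $- \frac{10354261095}{20911193701} \approx -0.49515$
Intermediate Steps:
$d = -93$
$q{\left(K,M \right)} = -93 - 291 K - 19 M$ ($q{\left(K,M \right)} = \left(- 291 K - 19 M\right) - 93 = -93 - 291 K - 19 M$)
$\frac{-197199 + \left(-315 + 81 \cdot 118\right)}{\frac{1}{-23880 + q{\left(633,641 \right)}} + 379591} = \frac{-197199 + \left(-315 + 81 \cdot 118\right)}{\frac{1}{-23880 - 196475} + 379591} = \frac{-197199 + \left(-315 + 9558\right)}{\frac{1}{-23880 - 196475} + 379591} = \frac{-197199 + 9243}{\frac{1}{-23880 - 196475} + 379591} = - \frac{187956}{\frac{1}{-220355} + 379591} = - \frac{187956}{- \frac{1}{220355} + 379591} = - \frac{187956}{\frac{83644774804}{220355}} = \left(-187956\right) \frac{220355}{83644774804} = - \frac{10354261095}{20911193701}$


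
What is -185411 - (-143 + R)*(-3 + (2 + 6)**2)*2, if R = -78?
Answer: -158449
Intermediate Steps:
-185411 - (-143 + R)*(-3 + (2 + 6)**2)*2 = -185411 - (-143 - 78)*(-3 + (2 + 6)**2)*2 = -185411 - (-221)*(-3 + 8**2)*2 = -185411 - (-221)*(-3 + 64)*2 = -185411 - (-221)*61*2 = -185411 - (-221)*122 = -185411 - 1*(-26962) = -185411 + 26962 = -158449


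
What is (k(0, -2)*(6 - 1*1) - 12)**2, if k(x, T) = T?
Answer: 484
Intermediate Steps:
(k(0, -2)*(6 - 1*1) - 12)**2 = (-2*(6 - 1*1) - 12)**2 = (-2*(6 - 1) - 12)**2 = (-2*5 - 12)**2 = (-10 - 12)**2 = (-22)**2 = 484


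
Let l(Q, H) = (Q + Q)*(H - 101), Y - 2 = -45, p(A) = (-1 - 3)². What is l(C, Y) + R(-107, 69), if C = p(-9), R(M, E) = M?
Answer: -4715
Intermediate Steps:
p(A) = 16 (p(A) = (-4)² = 16)
C = 16
Y = -43 (Y = 2 - 45 = -43)
l(Q, H) = 2*Q*(-101 + H) (l(Q, H) = (2*Q)*(-101 + H) = 2*Q*(-101 + H))
l(C, Y) + R(-107, 69) = 2*16*(-101 - 43) - 107 = 2*16*(-144) - 107 = -4608 - 107 = -4715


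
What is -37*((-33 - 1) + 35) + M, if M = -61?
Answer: -98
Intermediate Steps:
-37*((-33 - 1) + 35) + M = -37*((-33 - 1) + 35) - 61 = -37*(-34 + 35) - 61 = -37*1 - 61 = -37 - 61 = -98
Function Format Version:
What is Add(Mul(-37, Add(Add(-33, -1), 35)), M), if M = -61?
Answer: -98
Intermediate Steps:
Add(Mul(-37, Add(Add(-33, -1), 35)), M) = Add(Mul(-37, Add(Add(-33, -1), 35)), -61) = Add(Mul(-37, Add(-34, 35)), -61) = Add(Mul(-37, 1), -61) = Add(-37, -61) = -98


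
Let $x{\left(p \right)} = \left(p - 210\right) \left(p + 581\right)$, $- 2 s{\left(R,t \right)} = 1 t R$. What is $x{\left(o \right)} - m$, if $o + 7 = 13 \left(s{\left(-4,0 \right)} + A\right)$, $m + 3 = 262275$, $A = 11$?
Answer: $-315330$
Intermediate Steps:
$m = 262272$ ($m = -3 + 262275 = 262272$)
$s{\left(R,t \right)} = - \frac{R t}{2}$ ($s{\left(R,t \right)} = - \frac{1 t R}{2} = - \frac{t R}{2} = - \frac{R t}{2}$)
$o = 136$ ($o = -7 + 13 \left(\left(- \frac{1}{2}\right) \left(-4\right) 0 + 11\right) = -7 + 13 \left(0 + 11\right) = -7 + 13 \cdot 11 = -7 + 143 = 136$)
$x{\left(p \right)} = \left(-210 + p\right) \left(581 + p\right)$
$x{\left(o \right)} - m = \left(-122010 + 136^{2} + 371 \cdot 136\right) - 262272 = \left(-122010 + 18496 + 50456\right) - 262272 = -53058 - 262272 = -315330$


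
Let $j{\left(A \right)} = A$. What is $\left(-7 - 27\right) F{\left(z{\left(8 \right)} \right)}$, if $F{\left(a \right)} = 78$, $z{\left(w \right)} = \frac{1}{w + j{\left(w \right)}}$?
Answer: $-2652$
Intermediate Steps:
$z{\left(w \right)} = \frac{1}{2 w}$ ($z{\left(w \right)} = \frac{1}{w + w} = \frac{1}{2 w}$)
$\left(-7 - 27\right) F{\left(z{\left(8 \right)} \right)} = \left(-7 - 27\right) 78 = \left(-34\right) 78 = -2652$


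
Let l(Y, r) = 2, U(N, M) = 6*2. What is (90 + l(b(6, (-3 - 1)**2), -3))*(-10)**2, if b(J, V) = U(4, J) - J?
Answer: 9200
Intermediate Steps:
U(N, M) = 12
b(J, V) = 12 - J
(90 + l(b(6, (-3 - 1)**2), -3))*(-10)**2 = (90 + 2)*(-10)**2 = 92*100 = 9200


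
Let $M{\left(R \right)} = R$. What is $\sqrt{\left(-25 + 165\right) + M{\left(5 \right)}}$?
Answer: $\sqrt{145} \approx 12.042$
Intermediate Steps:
$\sqrt{\left(-25 + 165\right) + M{\left(5 \right)}} = \sqrt{\left(-25 + 165\right) + 5} = \sqrt{140 + 5} = \sqrt{145}$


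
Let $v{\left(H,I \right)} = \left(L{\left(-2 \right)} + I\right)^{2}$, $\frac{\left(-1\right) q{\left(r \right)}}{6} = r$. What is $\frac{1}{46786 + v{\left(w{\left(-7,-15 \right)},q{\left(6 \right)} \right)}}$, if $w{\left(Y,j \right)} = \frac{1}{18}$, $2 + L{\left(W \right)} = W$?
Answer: $\frac{1}{48386} \approx 2.0667 \cdot 10^{-5}$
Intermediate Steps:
$L{\left(W \right)} = -2 + W$
$w{\left(Y,j \right)} = \frac{1}{18}$
$q{\left(r \right)} = - 6 r$
$v{\left(H,I \right)} = \left(-4 + I\right)^{2}$ ($v{\left(H,I \right)} = \left(\left(-2 - 2\right) + I\right)^{2} = \left(-4 + I\right)^{2}$)
$\frac{1}{46786 + v{\left(w{\left(-7,-15 \right)},q{\left(6 \right)} \right)}} = \frac{1}{46786 + \left(-4 - 36\right)^{2}} = \frac{1}{46786 + \left(-40\right)^{2}} = \frac{1}{46786 + 1600} = \frac{1}{48386}$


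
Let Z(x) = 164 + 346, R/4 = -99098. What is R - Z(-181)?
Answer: -396902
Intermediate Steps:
R = -396392 (R = 4*(-99098) = -396392)
Z(x) = 510
R - Z(-181) = -396392 - 1*510 = -396392 - 510 = -396902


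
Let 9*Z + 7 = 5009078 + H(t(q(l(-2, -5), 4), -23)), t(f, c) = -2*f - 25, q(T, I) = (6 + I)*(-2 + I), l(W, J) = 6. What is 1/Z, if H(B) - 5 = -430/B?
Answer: 117/65118074 ≈ 1.7967e-6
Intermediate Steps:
q(T, I) = (-2 + I)*(6 + I)
t(f, c) = -25 - 2*f
H(B) = 5 - 430/B
Z = 65118074/117 (Z = -7/9 + (5009078 + (5 - 430/(-25 - 2*(-12 + 4² + 4*4))))/9 = -7/9 + (5009078 + (5 - 430/(-25 - 2*(-12 + 16 + 16))))/9 = -7/9 + (5009078 + (5 - 430/(-25 - 2*20)))/9 = -7/9 + (5009078 + (5 - 430/(-25 - 40)))/9 = -7/9 + (5009078 + (5 - 430/(-65)))/9 = -7/9 + (5009078 + (5 - 430*(-1/65)))/9 = -7/9 + (5009078 + (5 + 86/13))/9 = -7/9 + (5009078 + 151/13)/9 = -7/9 + (⅑)*(65118165/13) = -7/9 + 21706055/39 = 65118074/117 ≈ 5.5657e+5)
1/Z = 1/(65118074/117) = 117/65118074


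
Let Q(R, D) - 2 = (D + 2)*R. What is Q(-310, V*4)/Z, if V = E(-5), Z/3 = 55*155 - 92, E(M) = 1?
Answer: -1858/25299 ≈ -0.073442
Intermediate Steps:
Z = 25299 (Z = 3*(55*155 - 92) = 3*(8525 - 92) = 3*8433 = 25299)
V = 1
Q(R, D) = 2 + R*(2 + D) (Q(R, D) = 2 + (D + 2)*R = 2 + (2 + D)*R = 2 + R*(2 + D))
Q(-310, V*4)/Z = (2 + 2*(-310) + (1*4)*(-310))/25299 = (2 - 620 + 4*(-310))*(1/25299) = (2 - 620 - 1240)*(1/25299) = -1858*1/25299 = -1858/25299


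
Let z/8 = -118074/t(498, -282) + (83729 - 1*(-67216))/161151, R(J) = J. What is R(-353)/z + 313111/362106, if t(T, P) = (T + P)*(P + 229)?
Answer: -638281334965294/208771827389739 ≈ -3.0573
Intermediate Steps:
t(T, P) = (229 + P)*(P + T) (t(T, P) = (P + T)*(229 + P) = (229 + P)*(P + T))
z = 2306195726/25623009 (z = 8*(-118074/((-282)² + 229*(-282) + 229*498 - 282*498) + (83729 - 1*(-67216))/161151) = 8*(-118074/(79524 - 64578 + 114042 - 140436) + (83729 + 67216)*(1/161151)) = 8*(-118074/(-11448) + 150945*(1/161151)) = 8*(-118074*(-1/11448) + 50315/53717) = 8*(19679/1908 + 50315/53717) = 8*(1153097863/102492036) = 2306195726/25623009 ≈ 90.005)
R(-353)/z + 313111/362106 = -353/2306195726/25623009 + 313111/362106 = -353*25623009/2306195726 + 313111*(1/362106) = -9044922177/2306195726 + 313111/362106 = -638281334965294/208771827389739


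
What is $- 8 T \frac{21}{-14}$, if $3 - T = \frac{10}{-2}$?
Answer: $96$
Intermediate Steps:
$T = 8$ ($T = 3 - \frac{10}{-2} = 3 - 10 \left(- \frac{1}{2}\right) = 3 - -5 = 3 + 5 = 8$)
$- 8 T \frac{21}{-14} = \left(-8\right) 8 \frac{21}{-14} = - 64 \cdot 21 \left(- \frac{1}{14}\right) = \left(-64\right) \left(- \frac{3}{2}\right) = 96$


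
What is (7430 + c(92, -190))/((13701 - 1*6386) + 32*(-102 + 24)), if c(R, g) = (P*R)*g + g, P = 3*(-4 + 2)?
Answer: 112120/4819 ≈ 23.266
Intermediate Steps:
P = -6 (P = 3*(-2) = -6)
c(R, g) = g - 6*R*g (c(R, g) = (-6*R)*g + g = -6*R*g + g = g - 6*R*g)
(7430 + c(92, -190))/((13701 - 1*6386) + 32*(-102 + 24)) = (7430 - 190*(1 - 6*92))/((13701 - 1*6386) + 32*(-102 + 24)) = (7430 - 190*(1 - 552))/((13701 - 6386) + 32*(-78)) = (7430 - 190*(-551))/(7315 - 2496) = (7430 + 104690)/4819 = 112120*(1/4819) = 112120/4819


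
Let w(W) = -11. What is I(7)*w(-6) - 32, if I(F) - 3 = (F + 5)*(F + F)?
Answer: -1913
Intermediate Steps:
I(F) = 3 + 2*F*(5 + F) (I(F) = 3 + (F + 5)*(F + F) = 3 + (5 + F)*(2*F) = 3 + 2*F*(5 + F))
I(7)*w(-6) - 32 = (3 + 2*7**2 + 10*7)*(-11) - 32 = (3 + 2*49 + 70)*(-11) - 32 = (3 + 98 + 70)*(-11) - 32 = 171*(-11) - 32 = -1881 - 32 = -1913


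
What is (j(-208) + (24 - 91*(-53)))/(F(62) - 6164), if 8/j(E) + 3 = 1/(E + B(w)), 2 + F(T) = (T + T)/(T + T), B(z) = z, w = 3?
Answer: -41446/52745 ≈ -0.78578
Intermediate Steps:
F(T) = -1 (F(T) = -2 + (T + T)/(T + T) = -2 + (2*T)/((2*T)) = -2 + (2*T)*(1/(2*T)) = -2 + 1 = -1)
j(E) = 8/(-3 + 1/(3 + E)) (j(E) = 8/(-3 + 1/(E + 3)) = 8/(-3 + 1/(3 + E)))
(j(-208) + (24 - 91*(-53)))/(F(62) - 6164) = (8*(-3 - 1*(-208))/(8 + 3*(-208)) + (24 - 91*(-53)))/(-1 - 6164) = (8*(-3 + 208)/(8 - 624) + (24 + 4823))/(-6165) = (8*205/(-616) + 4847)*(-1/6165) = (8*(-1/616)*205 + 4847)*(-1/6165) = (-205/77 + 4847)*(-1/6165) = (373014/77)*(-1/6165) = -41446/52745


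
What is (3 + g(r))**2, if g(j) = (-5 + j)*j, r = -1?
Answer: 81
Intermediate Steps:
g(j) = j*(-5 + j)
(3 + g(r))**2 = (3 - (-5 - 1))**2 = (3 - 1*(-6))**2 = (3 + 6)**2 = 9**2 = 81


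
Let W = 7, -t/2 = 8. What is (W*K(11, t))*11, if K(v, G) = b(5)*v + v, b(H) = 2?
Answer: 2541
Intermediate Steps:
t = -16 (t = -2*8 = -16)
K(v, G) = 3*v (K(v, G) = 2*v + v = 3*v)
(W*K(11, t))*11 = (7*(3*11))*11 = (7*33)*11 = 231*11 = 2541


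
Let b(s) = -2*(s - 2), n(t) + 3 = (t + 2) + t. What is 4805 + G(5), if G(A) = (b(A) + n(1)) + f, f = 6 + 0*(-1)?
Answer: 4806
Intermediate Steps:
n(t) = -1 + 2*t (n(t) = -3 + ((t + 2) + t) = -3 + ((2 + t) + t) = -3 + (2 + 2*t) = -1 + 2*t)
b(s) = 4 - 2*s (b(s) = -2*(-2 + s) = 4 - 2*s)
f = 6 (f = 6 + 0 = 6)
G(A) = 11 - 2*A (G(A) = ((4 - 2*A) + (-1 + 2*1)) + 6 = ((4 - 2*A) + (-1 + 2)) + 6 = ((4 - 2*A) + 1) + 6 = (5 - 2*A) + 6 = 11 - 2*A)
4805 + G(5) = 4805 + (11 - 2*5) = 4805 + (11 - 10) = 4805 + 1 = 4806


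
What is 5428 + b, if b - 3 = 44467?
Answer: 49898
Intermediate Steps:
b = 44470 (b = 3 + 44467 = 44470)
5428 + b = 5428 + 44470 = 49898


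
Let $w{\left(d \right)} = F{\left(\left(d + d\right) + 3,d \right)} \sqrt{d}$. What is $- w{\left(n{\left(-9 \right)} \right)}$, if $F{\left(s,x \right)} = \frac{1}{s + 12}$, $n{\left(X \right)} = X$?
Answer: $i \approx 1.0 i$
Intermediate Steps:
$F{\left(s,x \right)} = \frac{1}{12 + s}$
$w{\left(d \right)} = \frac{\sqrt{d}}{15 + 2 d}$ ($w{\left(d \right)} = \frac{\sqrt{d}}{12 + \left(\left(d + d\right) + 3\right)} = \frac{\sqrt{d}}{12 + \left(2 d + 3\right)} = \frac{\sqrt{d}}{12 + \left(3 + 2 d\right)} = \frac{\sqrt{d}}{15 + 2 d}$)
$- w{\left(n{\left(-9 \right)} \right)} = - \frac{\sqrt{-9}}{15 + 2 \left(-9\right)} = - \frac{3 i}{15 - 18} = - \frac{3 i}{-3} = - \frac{3 i \left(-1\right)}{3} = - \left(-1\right) i = i$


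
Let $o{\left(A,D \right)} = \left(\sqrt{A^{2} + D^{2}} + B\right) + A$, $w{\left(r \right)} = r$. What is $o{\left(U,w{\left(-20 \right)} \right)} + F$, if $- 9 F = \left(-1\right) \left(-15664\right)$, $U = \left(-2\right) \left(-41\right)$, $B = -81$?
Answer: $- \frac{15655}{9} + 2 \sqrt{1781} \approx -1655.0$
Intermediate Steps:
$U = 82$
$o{\left(A,D \right)} = -81 + A + \sqrt{A^{2} + D^{2}}$ ($o{\left(A,D \right)} = \left(\sqrt{A^{2} + D^{2}} - 81\right) + A = \left(-81 + \sqrt{A^{2} + D^{2}}\right) + A = -81 + A + \sqrt{A^{2} + D^{2}}$)
$F = - \frac{15664}{9}$ ($F = - \frac{\left(-1\right) \left(-15664\right)}{9} = \left(- \frac{1}{9}\right) 15664 = - \frac{15664}{9} \approx -1740.4$)
$o{\left(U,w{\left(-20 \right)} \right)} + F = \left(-81 + 82 + \sqrt{82^{2} + \left(-20\right)^{2}}\right) - \frac{15664}{9} = \left(-81 + 82 + \sqrt{6724 + 400}\right) - \frac{15664}{9} = \left(-81 + 82 + \sqrt{7124}\right) - \frac{15664}{9} = \left(-81 + 82 + 2 \sqrt{1781}\right) - \frac{15664}{9} = \left(1 + 2 \sqrt{1781}\right) - \frac{15664}{9} = - \frac{15655}{9} + 2 \sqrt{1781}$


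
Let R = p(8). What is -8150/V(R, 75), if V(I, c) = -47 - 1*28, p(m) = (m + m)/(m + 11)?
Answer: 326/3 ≈ 108.67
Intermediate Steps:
p(m) = 2*m/(11 + m) (p(m) = (2*m)/(11 + m) = 2*m/(11 + m))
R = 16/19 (R = 2*8/(11 + 8) = 2*8/19 = 2*8*(1/19) = 16/19 ≈ 0.84210)
V(I, c) = -75 (V(I, c) = -47 - 28 = -75)
-8150/V(R, 75) = -8150/(-75) = -8150*(-1/75) = 326/3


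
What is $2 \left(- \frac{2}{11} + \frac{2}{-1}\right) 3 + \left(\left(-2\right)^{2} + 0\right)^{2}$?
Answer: $\frac{32}{11} \approx 2.9091$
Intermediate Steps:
$2 \left(- \frac{2}{11} + \frac{2}{-1}\right) 3 + \left(\left(-2\right)^{2} + 0\right)^{2} = 2 \left(\left(-2\right) \frac{1}{11} + 2 \left(-1\right)\right) 3 + \left(4 + 0\right)^{2} = 2 \left(- \frac{2}{11} - 2\right) 3 + 4^{2} = 2 \left(\left(- \frac{24}{11}\right) 3\right) + 16 = 2 \left(- \frac{72}{11}\right) + 16 = - \frac{144}{11} + 16 = \frac{32}{11}$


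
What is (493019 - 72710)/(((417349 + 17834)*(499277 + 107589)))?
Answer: 140103/88032588826 ≈ 1.5915e-6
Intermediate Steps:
(493019 - 72710)/(((417349 + 17834)*(499277 + 107589))) = 420309/((435183*606866)) = 420309/264097766478 = 420309*(1/264097766478) = 140103/88032588826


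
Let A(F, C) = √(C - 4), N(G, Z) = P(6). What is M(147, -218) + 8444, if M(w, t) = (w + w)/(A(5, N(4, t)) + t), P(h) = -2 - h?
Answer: 100332473/11884 - 147*I*√3/11884 ≈ 8442.7 - 0.021425*I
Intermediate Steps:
N(G, Z) = -8 (N(G, Z) = -2 - 1*6 = -2 - 6 = -8)
A(F, C) = √(-4 + C)
M(w, t) = 2*w/(t + 2*I*√3) (M(w, t) = (w + w)/(√(-4 - 8) + t) = (2*w)/(√(-12) + t) = (2*w)/(2*I*√3 + t) = (2*w)/(t + 2*I*√3) = 2*w/(t + 2*I*√3))
M(147, -218) + 8444 = 2*147/(-218 + 2*I*√3) + 8444 = 294/(-218 + 2*I*√3) + 8444 = 8444 + 294/(-218 + 2*I*√3)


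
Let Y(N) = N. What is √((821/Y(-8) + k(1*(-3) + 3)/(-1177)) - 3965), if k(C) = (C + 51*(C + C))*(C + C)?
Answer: I*√65082/4 ≈ 63.778*I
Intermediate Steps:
k(C) = 206*C² (k(C) = (C + 51*(2*C))*(2*C) = (C + 102*C)*(2*C) = (103*C)*(2*C) = 206*C²)
√((821/Y(-8) + k(1*(-3) + 3)/(-1177)) - 3965) = √((821/(-8) + (206*(1*(-3) + 3)²)/(-1177)) - 3965) = √((821*(-⅛) + (206*(-3 + 3)²)*(-1/1177)) - 3965) = √((-821/8 + (206*0²)*(-1/1177)) - 3965) = √((-821/8 + (206*0)*(-1/1177)) - 3965) = √((-821/8 + 0*(-1/1177)) - 3965) = √((-821/8 + 0) - 3965) = √(-821/8 - 3965) = √(-32541/8) = I*√65082/4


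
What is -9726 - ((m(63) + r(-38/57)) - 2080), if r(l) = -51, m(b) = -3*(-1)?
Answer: -7598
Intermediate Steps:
m(b) = 3
-9726 - ((m(63) + r(-38/57)) - 2080) = -9726 - ((3 - 51) - 2080) = -9726 - (-48 - 2080) = -9726 - 1*(-2128) = -9726 + 2128 = -7598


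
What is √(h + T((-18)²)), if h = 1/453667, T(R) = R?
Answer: √66683654445703/453667 ≈ 18.000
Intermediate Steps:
h = 1/453667 ≈ 2.2043e-6
√(h + T((-18)²)) = √(1/453667 + (-18)²) = √(1/453667 + 324) = √(146988109/453667) = √66683654445703/453667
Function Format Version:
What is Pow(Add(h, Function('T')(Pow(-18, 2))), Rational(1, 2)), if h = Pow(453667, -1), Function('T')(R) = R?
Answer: Mul(Rational(1, 453667), Pow(66683654445703, Rational(1, 2))) ≈ 18.000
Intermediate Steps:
h = Rational(1, 453667) ≈ 2.2043e-6
Pow(Add(h, Function('T')(Pow(-18, 2))), Rational(1, 2)) = Pow(Add(Rational(1, 453667), Pow(-18, 2)), Rational(1, 2)) = Pow(Add(Rational(1, 453667), 324), Rational(1, 2)) = Pow(Rational(146988109, 453667), Rational(1, 2)) = Mul(Rational(1, 453667), Pow(66683654445703, Rational(1, 2)))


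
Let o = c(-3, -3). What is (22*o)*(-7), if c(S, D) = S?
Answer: 462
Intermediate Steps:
o = -3
(22*o)*(-7) = (22*(-3))*(-7) = -66*(-7) = 462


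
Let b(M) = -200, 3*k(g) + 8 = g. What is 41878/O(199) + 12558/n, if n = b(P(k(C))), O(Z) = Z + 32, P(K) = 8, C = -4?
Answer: 2737351/23100 ≈ 118.50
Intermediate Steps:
k(g) = -8/3 + g/3
O(Z) = 32 + Z
n = -200
41878/O(199) + 12558/n = 41878/(32 + 199) + 12558/(-200) = 41878/231 + 12558*(-1/200) = 41878*(1/231) - 6279/100 = 41878/231 - 6279/100 = 2737351/23100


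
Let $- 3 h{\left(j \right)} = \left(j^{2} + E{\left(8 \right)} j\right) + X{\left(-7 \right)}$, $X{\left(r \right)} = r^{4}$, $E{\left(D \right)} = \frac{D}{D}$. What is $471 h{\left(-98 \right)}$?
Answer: $-1869399$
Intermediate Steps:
$E{\left(D \right)} = 1$
$h{\left(j \right)} = - \frac{2401}{3} - \frac{j}{3} - \frac{j^{2}}{3}$ ($h{\left(j \right)} = - \frac{\left(j^{2} + 1 j\right) + \left(-7\right)^{4}}{3} = - \frac{\left(j^{2} + j\right) + 2401}{3} = - \frac{\left(j + j^{2}\right) + 2401}{3} = - \frac{2401 + j + j^{2}}{3} = - \frac{2401}{3} - \frac{j}{3} - \frac{j^{2}}{3}$)
$471 h{\left(-98 \right)} = 471 \left(- \frac{2401}{3} - - \frac{98}{3} - \frac{\left(-98\right)^{2}}{3}\right) = 471 \left(- \frac{2401}{3} + \frac{98}{3} - \frac{9604}{3}\right) = 471 \left(-3969\right) = -1869399$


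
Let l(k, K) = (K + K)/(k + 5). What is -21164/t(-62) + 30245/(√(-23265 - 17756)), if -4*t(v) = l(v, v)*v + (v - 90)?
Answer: -301587/1022 - 30245*I*√41021/41021 ≈ -295.09 - 149.33*I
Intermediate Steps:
l(k, K) = 2*K/(5 + k) (l(k, K) = (2*K)/(5 + k) = 2*K/(5 + k))
t(v) = 45/2 - v/4 - v²/(2*(5 + v)) (t(v) = -((2*v/(5 + v))*v + (v - 90))/4 = -(2*v²/(5 + v) + (-90 + v))/4 = -(-90 + v + 2*v²/(5 + v))/4 = 45/2 - v/4 - v²/(2*(5 + v)))
-21164/t(-62) + 30245/(√(-23265 - 17756)) = -21164*4*(5 - 62)/(450 - 3*(-62)² + 85*(-62)) + 30245/(√(-23265 - 17756)) = -21164*(-228/(450 - 3*3844 - 5270)) + 30245/(√(-41021)) = -21164*(-228/(450 - 11532 - 5270)) + 30245/((I*√41021)) = -21164/((¼)*(-1/57)*(-16352)) + 30245*(-I*√41021/41021) = -21164/4088/57 - 30245*I*√41021/41021 = -21164*57/4088 - 30245*I*√41021/41021 = -301587/1022 - 30245*I*√41021/41021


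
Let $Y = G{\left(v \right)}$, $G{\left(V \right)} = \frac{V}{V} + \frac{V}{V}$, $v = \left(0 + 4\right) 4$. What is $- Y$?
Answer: $-2$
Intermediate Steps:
$v = 16$ ($v = 4 \cdot 4 = 16$)
$G{\left(V \right)} = 2$ ($G{\left(V \right)} = 1 + 1 = 2$)
$Y = 2$
$- Y = \left(-1\right) 2 = -2$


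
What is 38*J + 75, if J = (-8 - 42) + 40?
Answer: -305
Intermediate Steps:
J = -10 (J = -50 + 40 = -10)
38*J + 75 = 38*(-10) + 75 = -380 + 75 = -305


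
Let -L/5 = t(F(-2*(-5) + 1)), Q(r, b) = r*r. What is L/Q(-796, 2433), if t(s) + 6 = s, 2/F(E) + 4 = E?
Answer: 25/554414 ≈ 4.5093e-5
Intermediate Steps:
Q(r, b) = r**2
F(E) = 2/(-4 + E)
t(s) = -6 + s
L = 200/7 (L = -5*(-6 + 2/(-4 + (-2*(-5) + 1))) = -5*(-6 + 2/(-4 + (10 + 1))) = -5*(-6 + 2/(-4 + 11)) = -5*(-6 + 2/7) = -5*(-40/7) = 200/7 ≈ 28.571)
L/Q(-796, 2433) = 200/(7*((-796)**2)) = (200/7)/633616 = (200/7)*(1/633616) = 25/554414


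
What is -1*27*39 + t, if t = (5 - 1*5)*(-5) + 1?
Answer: -1052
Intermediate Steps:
t = 1 (t = (5 - 5)*(-5) + 1 = 0*(-5) + 1 = 0 + 1 = 1)
-1*27*39 + t = -1*27*39 + 1 = -27*39 + 1 = -1053 + 1 = -1052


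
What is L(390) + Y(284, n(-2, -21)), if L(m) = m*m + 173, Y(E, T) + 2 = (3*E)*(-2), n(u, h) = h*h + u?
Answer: 150567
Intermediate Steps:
n(u, h) = u + h² (n(u, h) = h² + u = u + h²)
Y(E, T) = -2 - 6*E (Y(E, T) = -2 + (3*E)*(-2) = -2 - 6*E)
L(m) = 173 + m² (L(m) = m² + 173 = 173 + m²)
L(390) + Y(284, n(-2, -21)) = (173 + 390²) + (-2 - 6*284) = (173 + 152100) + (-2 - 1704) = 152273 - 1706 = 150567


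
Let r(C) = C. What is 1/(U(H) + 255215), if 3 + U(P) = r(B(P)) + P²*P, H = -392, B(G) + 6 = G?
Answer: -1/59981474 ≈ -1.6672e-8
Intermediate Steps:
B(G) = -6 + G
U(P) = -9 + P + P³ (U(P) = -3 + ((-6 + P) + P²*P) = -3 + ((-6 + P) + P³) = -3 + (-6 + P + P³) = -9 + P + P³)
1/(U(H) + 255215) = 1/((-9 - 392 + (-392)³) + 255215) = 1/((-9 - 392 - 60236288) + 255215) = 1/(-60236689 + 255215) = 1/(-59981474) = -1/59981474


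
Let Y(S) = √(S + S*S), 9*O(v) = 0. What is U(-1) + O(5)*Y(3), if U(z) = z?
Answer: -1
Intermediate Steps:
O(v) = 0 (O(v) = (⅑)*0 = 0)
Y(S) = √(S + S²)
U(-1) + O(5)*Y(3) = -1 + 0*√(3*(1 + 3)) = -1 + 0*√(3*4) = -1 + 0*√12 = -1 + 0*(2*√3) = -1 + 0 = -1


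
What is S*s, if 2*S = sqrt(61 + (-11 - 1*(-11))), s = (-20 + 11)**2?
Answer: 81*sqrt(61)/2 ≈ 316.31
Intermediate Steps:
s = 81 (s = (-9)**2 = 81)
S = sqrt(61)/2 (S = sqrt(61 + (-11 - 1*(-11)))/2 = sqrt(61 + (-11 + 11))/2 = sqrt(61 + 0)/2 = sqrt(61)/2 ≈ 3.9051)
S*s = (sqrt(61)/2)*81 = 81*sqrt(61)/2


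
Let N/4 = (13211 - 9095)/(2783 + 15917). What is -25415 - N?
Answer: -118819241/4675 ≈ -25416.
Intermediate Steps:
N = 4116/4675 (N = 4*((13211 - 9095)/(2783 + 15917)) = 4*(4116/18700) = 4*(4116*(1/18700)) = 4*(1029/4675) = 4116/4675 ≈ 0.88043)
-25415 - N = -25415 - 1*4116/4675 = -25415 - 4116/4675 = -118819241/4675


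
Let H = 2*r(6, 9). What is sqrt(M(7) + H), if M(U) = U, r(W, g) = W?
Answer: sqrt(19) ≈ 4.3589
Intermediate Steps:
H = 12 (H = 2*6 = 12)
sqrt(M(7) + H) = sqrt(7 + 12) = sqrt(19)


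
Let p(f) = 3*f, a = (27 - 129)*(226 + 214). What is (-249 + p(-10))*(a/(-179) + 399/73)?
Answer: -933997419/13067 ≈ -71478.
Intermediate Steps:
a = -44880 (a = -102*440 = -44880)
(-249 + p(-10))*(a/(-179) + 399/73) = (-249 + 3*(-10))*(-44880/(-179) + 399/73) = (-249 - 30)*(-44880*(-1/179) + 399*(1/73)) = -279*(44880/179 + 399/73) = -279*3347661/13067 = -933997419/13067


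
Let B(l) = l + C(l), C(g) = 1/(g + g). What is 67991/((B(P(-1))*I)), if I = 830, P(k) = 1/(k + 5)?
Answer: 135982/3735 ≈ 36.407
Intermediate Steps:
C(g) = 1/(2*g)
P(k) = 1/(5 + k)
B(l) = l + 1/(2*l)
67991/((B(P(-1))*I)) = 67991/(((1/(5 - 1) + 1/(2*(1/(5 - 1))))*830)) = 67991/(((1/4 + 1/(2*(1/4)))*830)) = 67991/(((¼ + 1/(2*(¼)))*830)) = 67991/(((¼ + (½)*4)*830)) = 67991/(((¼ + 2)*830)) = 67991/(((9/4)*830)) = 67991/(3735/2) = 67991*(2/3735) = 135982/3735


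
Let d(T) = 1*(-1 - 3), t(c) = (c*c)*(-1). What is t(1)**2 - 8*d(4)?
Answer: 33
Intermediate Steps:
t(c) = -c**2 (t(c) = c**2*(-1) = -c**2)
d(T) = -4 (d(T) = 1*(-4) = -4)
t(1)**2 - 8*d(4) = (-1*1**2)**2 - 8*(-4) = (-1*1)**2 - 1*(-32) = (-1)**2 + 32 = 1 + 32 = 33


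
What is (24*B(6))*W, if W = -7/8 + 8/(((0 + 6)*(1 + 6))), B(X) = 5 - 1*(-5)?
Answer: -1150/7 ≈ -164.29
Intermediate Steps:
B(X) = 10 (B(X) = 5 + 5 = 10)
W = -115/168 (W = -7*⅛ + 8/((6*7)) = -7/8 + 8/42 = -7/8 + 8*(1/42) = -7/8 + 4/21 = -115/168 ≈ -0.68452)
(24*B(6))*W = (24*10)*(-115/168) = 240*(-115/168) = -1150/7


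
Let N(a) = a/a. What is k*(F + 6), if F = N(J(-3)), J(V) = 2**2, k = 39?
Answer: 273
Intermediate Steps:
J(V) = 4
N(a) = 1
F = 1
k*(F + 6) = 39*(1 + 6) = 39*7 = 273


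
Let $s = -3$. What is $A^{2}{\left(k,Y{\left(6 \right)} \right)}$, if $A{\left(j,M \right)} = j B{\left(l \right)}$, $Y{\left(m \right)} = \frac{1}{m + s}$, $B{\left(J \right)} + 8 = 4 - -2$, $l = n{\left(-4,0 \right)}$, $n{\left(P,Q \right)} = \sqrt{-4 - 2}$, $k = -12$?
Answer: $576$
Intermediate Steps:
$n{\left(P,Q \right)} = i \sqrt{6}$ ($n{\left(P,Q \right)} = \sqrt{-6} = i \sqrt{6}$)
$l = i \sqrt{6} \approx 2.4495 i$
$B{\left(J \right)} = -2$ ($B{\left(J \right)} = -8 + \left(4 - -2\right) = -8 + \left(4 + 2\right) = -8 + 6 = -2$)
$Y{\left(m \right)} = \frac{1}{-3 + m}$ ($Y{\left(m \right)} = \frac{1}{m - 3} = \frac{1}{-3 + m}$)
$A{\left(j,M \right)} = - 2 j$ ($A{\left(j,M \right)} = j \left(-2\right) = - 2 j$)
$A^{2}{\left(k,Y{\left(6 \right)} \right)} = \left(\left(-2\right) \left(-12\right)\right)^{2} = 24^{2} = 576$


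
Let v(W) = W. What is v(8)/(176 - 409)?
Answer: -8/233 ≈ -0.034335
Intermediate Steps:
v(8)/(176 - 409) = 8/(176 - 409) = 8/(-233) = 8*(-1/233) = -8/233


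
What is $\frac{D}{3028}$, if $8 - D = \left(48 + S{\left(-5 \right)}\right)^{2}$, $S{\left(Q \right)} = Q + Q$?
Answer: $- \frac{359}{757} \approx -0.47424$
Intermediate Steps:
$S{\left(Q \right)} = 2 Q$
$D = -1436$ ($D = 8 - \left(48 + 2 \left(-5\right)\right)^{2} = 8 - \left(48 - 10\right)^{2} = 8 - 38^{2} = 8 - 1444 = -1436$)
$\frac{D}{3028} = - \frac{1436}{3028} = \left(-1436\right) \frac{1}{3028} = - \frac{359}{757}$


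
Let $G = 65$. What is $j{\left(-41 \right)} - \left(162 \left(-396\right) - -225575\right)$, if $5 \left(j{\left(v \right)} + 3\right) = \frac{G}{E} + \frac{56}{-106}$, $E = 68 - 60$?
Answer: $- \frac{342219899}{2120} \approx -1.6142 \cdot 10^{5}$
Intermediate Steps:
$E = 8$
$j{\left(v \right)} = - \frac{3139}{2120}$ ($j{\left(v \right)} = -3 + \frac{\frac{65}{8} + \frac{56}{-106}}{5} = -3 + \frac{65 \cdot \frac{1}{8} + 56 \left(- \frac{1}{106}\right)}{5} = -3 + \frac{\frac{65}{8} - \frac{28}{53}}{5} = -3 + \frac{1}{5} \cdot \frac{3221}{424} = -3 + \frac{3221}{2120} = - \frac{3139}{2120}$)
$j{\left(-41 \right)} - \left(162 \left(-396\right) - -225575\right) = - \frac{3139}{2120} - \left(162 \left(-396\right) - -225575\right) = - \frac{3139}{2120} - \left(-64152 + 225575\right) = - \frac{3139}{2120} - 161423 = - \frac{342219899}{2120}$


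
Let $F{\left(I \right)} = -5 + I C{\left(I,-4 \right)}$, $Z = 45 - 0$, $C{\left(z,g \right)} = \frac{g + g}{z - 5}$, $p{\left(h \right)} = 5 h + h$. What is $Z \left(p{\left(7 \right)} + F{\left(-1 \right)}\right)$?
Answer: $1605$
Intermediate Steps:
$p{\left(h \right)} = 6 h$
$C{\left(z,g \right)} = \frac{2 g}{-5 + z}$
$Z = 45$ ($Z = 45 + 0 = 45$)
$F{\left(I \right)} = -5 - \frac{8 I}{-5 + I}$ ($F{\left(I \right)} = -5 + I 2 \left(-4\right) \frac{1}{-5 + I} = -5 + I \left(- \frac{8}{-5 + I}\right) = -5 - \frac{8 I}{-5 + I}$)
$Z \left(p{\left(7 \right)} + F{\left(-1 \right)}\right) = 45 \left(6 \cdot 7 + \frac{25 - -13}{-5 - 1}\right) = 45 \left(42 + \frac{25 + 13}{-6}\right) = 45 \left(42 - \frac{19}{3}\right) = 45 \cdot \frac{107}{3} = 1605$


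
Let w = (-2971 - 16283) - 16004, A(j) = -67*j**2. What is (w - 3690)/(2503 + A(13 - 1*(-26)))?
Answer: 9737/24851 ≈ 0.39182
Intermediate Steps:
w = -35258 (w = -19254 - 16004 = -35258)
(w - 3690)/(2503 + A(13 - 1*(-26))) = (-35258 - 3690)/(2503 - 67*(13 - 1*(-26))**2) = -38948/(2503 - 67*(13 + 26)**2) = -38948/(2503 - 67*39**2) = -38948/(2503 - 67*1521) = -38948/(2503 - 101907) = -38948/(-99404) = -38948*(-1/99404) = 9737/24851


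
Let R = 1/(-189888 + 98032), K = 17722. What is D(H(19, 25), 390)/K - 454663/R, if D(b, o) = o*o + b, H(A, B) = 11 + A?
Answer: 370066590918673/8861 ≈ 4.1764e+10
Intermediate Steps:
D(b, o) = b + o**2 (D(b, o) = o**2 + b = b + o**2)
R = -1/91856 (R = 1/(-91856) = -1/91856 ≈ -1.0887e-5)
D(H(19, 25), 390)/K - 454663/R = ((11 + 19) + 390**2)/17722 - 454663/(-1/91856) = (30 + 152100)*(1/17722) - 454663*(-91856) = 152130*(1/17722) + 41763524528 = 76065/8861 + 41763524528 = 370066590918673/8861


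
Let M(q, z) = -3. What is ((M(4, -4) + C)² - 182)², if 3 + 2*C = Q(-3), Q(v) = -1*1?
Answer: 24649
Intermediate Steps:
Q(v) = -1
C = -2 (C = -3/2 + (½)*(-1) = -3/2 - ½ = -2)
((M(4, -4) + C)² - 182)² = ((-3 - 2)² - 182)² = ((-5)² - 182)² = (25 - 182)² = (-157)² = 24649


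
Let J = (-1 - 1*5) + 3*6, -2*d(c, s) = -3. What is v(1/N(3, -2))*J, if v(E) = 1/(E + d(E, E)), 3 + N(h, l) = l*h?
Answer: 216/25 ≈ 8.6400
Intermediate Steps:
N(h, l) = -3 + h*l (N(h, l) = -3 + l*h = -3 + h*l)
d(c, s) = 3/2 (d(c, s) = -½*(-3) = 3/2)
J = 12 (J = (-1 - 5) + 18 = -6 + 18 = 12)
v(E) = 1/(3/2 + E) (v(E) = 1/(E + 3/2) = 1/(3/2 + E))
v(1/N(3, -2))*J = (2/(3 + 2/(-3 + 3*(-2))))*12 = (2/(3 + 2/(-3 - 6)))*12 = (2/(3 + 2/(-9)))*12 = (2/(3 + 2*(-⅑)))*12 = (2/(3 - 2/9))*12 = (2/(25/9))*12 = (2*(9/25))*12 = (18/25)*12 = 216/25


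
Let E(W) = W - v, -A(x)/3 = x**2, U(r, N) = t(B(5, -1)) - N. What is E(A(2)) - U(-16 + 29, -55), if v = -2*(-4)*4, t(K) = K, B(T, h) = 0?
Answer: -99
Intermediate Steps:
U(r, N) = -N (U(r, N) = 0 - N = -N)
v = 32 (v = 8*4 = 32)
A(x) = -3*x**2
E(W) = -32 + W (E(W) = W - 1*32 = W - 32 = -32 + W)
E(A(2)) - U(-16 + 29, -55) = (-32 - 3*2**2) - (-1)*(-55) = (-32 - 3*4) - 1*55 = (-32 - 12) - 55 = -44 - 55 = -99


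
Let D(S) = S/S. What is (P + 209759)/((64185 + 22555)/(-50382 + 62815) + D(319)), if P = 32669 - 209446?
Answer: 410065206/99173 ≈ 4134.8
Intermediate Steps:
P = -176777
D(S) = 1
(P + 209759)/((64185 + 22555)/(-50382 + 62815) + D(319)) = (-176777 + 209759)/((64185 + 22555)/(-50382 + 62815) + 1) = 32982/(86740/12433 + 1) = 32982/(99173/12433) = 32982*(12433/99173) = 410065206/99173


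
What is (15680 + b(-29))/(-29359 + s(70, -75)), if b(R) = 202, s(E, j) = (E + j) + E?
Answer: -7941/14647 ≈ -0.54216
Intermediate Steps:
s(E, j) = j + 2*E
(15680 + b(-29))/(-29359 + s(70, -75)) = (15680 + 202)/(-29359 + (-75 + 2*70)) = 15882/(-29359 + (-75 + 140)) = 15882/(-29359 + 65) = 15882/(-29294) = 15882*(-1/29294) = -7941/14647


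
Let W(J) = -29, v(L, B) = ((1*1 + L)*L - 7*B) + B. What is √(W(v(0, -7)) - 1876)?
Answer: I*√1905 ≈ 43.646*I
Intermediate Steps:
v(L, B) = -6*B + L*(1 + L) (v(L, B) = ((1 + L)*L - 7*B) + B = (L*(1 + L) - 7*B) + B = (-7*B + L*(1 + L)) + B = -6*B + L*(1 + L))
√(W(v(0, -7)) - 1876) = √(-29 - 1876) = √(-1905) = I*√1905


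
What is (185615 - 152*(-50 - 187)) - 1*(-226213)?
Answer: 447852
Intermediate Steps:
(185615 - 152*(-50 - 187)) - 1*(-226213) = (185615 - 152*(-237)) + 226213 = (185615 + 36024) + 226213 = 221639 + 226213 = 447852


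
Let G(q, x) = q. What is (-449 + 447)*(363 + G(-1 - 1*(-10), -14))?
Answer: -744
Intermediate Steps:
(-449 + 447)*(363 + G(-1 - 1*(-10), -14)) = (-449 + 447)*(363 + (-1 - 1*(-10))) = -2*(363 + (-1 + 10)) = -2*(363 + 9) = -2*372 = -744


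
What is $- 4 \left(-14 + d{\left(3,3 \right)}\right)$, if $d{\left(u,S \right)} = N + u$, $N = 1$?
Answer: $40$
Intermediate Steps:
$d{\left(u,S \right)} = 1 + u$
$- 4 \left(-14 + d{\left(3,3 \right)}\right) = - 4 \left(-14 + \left(1 + 3\right)\right) = - 4 \left(-14 + 4\right) = \left(-4\right) \left(-10\right) = 40$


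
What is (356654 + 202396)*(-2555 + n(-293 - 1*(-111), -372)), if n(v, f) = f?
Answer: -1636339350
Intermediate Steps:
(356654 + 202396)*(-2555 + n(-293 - 1*(-111), -372)) = (356654 + 202396)*(-2555 - 372) = 559050*(-2927) = -1636339350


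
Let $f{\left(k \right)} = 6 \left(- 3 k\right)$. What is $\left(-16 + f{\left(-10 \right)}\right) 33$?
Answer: $5412$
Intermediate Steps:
$f{\left(k \right)} = - 18 k$
$\left(-16 + f{\left(-10 \right)}\right) 33 = \left(-16 - -180\right) 33 = \left(-16 + 180\right) 33 = 164 \cdot 33 = 5412$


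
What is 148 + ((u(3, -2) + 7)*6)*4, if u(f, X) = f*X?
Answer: 172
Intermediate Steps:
u(f, X) = X*f
148 + ((u(3, -2) + 7)*6)*4 = 148 + ((-2*3 + 7)*6)*4 = 148 + ((-6 + 7)*6)*4 = 148 + (1*6)*4 = 148 + 6*4 = 148 + 24 = 172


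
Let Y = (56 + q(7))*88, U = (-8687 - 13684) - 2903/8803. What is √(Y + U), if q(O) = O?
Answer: 2*I*√325999263038/8803 ≈ 129.72*I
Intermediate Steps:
U = -196934816/8803 (U = -22371 - 2903*1/8803 = -22371 - 2903/8803 = -196934816/8803 ≈ -22371.)
Y = 5544 (Y = (56 + 7)*88 = 63*88 = 5544)
√(Y + U) = √(5544 - 196934816/8803) = √(-148130984/8803) = 2*I*√325999263038/8803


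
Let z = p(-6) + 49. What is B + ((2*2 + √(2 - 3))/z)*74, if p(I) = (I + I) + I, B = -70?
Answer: -1874/31 + 74*I/31 ≈ -60.452 + 2.3871*I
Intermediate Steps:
p(I) = 3*I (p(I) = 2*I + I = 3*I)
z = 31 (z = 3*(-6) + 49 = -18 + 49 = 31)
B + ((2*2 + √(2 - 3))/z)*74 = -70 + ((2*2 + √(2 - 3))/31)*74 = -70 + ((4 + √(-1))*(1/31))*74 = -70 + ((4 + I)*(1/31))*74 = -70 + (4/31 + I/31)*74 = -70 + (296/31 + 74*I/31) = -1874/31 + 74*I/31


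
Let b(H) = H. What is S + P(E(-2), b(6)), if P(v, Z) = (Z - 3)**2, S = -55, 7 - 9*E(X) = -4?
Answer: -46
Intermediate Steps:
E(X) = 11/9 (E(X) = 7/9 - 1/9*(-4) = 7/9 + 4/9 = 11/9)
P(v, Z) = (-3 + Z)**2
S + P(E(-2), b(6)) = -55 + (-3 + 6)**2 = -55 + 3**2 = -55 + 9 = -46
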